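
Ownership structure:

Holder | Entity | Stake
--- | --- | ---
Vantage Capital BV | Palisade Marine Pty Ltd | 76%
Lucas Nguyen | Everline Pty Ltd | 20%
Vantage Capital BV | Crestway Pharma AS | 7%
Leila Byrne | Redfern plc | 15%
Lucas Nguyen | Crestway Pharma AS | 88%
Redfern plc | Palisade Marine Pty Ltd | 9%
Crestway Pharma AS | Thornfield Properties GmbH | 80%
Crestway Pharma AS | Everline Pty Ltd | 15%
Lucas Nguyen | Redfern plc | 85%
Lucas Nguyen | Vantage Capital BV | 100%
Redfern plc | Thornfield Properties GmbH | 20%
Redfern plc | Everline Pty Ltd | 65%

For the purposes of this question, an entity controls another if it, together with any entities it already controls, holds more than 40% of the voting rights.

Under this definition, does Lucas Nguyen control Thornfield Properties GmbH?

Lucas holds 85% of Redfern, so Lucas controls Redfern.
Lucas holds 100% of Vantage, so Lucas controls Vantage.
Lucas and Vantage together hold 88% + 7% = 95% of Crestway, so Lucas controls Crestway.
Redfern and Crestway together hold 20% + 80% = 100% of Thornfield, so Lucas controls Thornfield.

Yes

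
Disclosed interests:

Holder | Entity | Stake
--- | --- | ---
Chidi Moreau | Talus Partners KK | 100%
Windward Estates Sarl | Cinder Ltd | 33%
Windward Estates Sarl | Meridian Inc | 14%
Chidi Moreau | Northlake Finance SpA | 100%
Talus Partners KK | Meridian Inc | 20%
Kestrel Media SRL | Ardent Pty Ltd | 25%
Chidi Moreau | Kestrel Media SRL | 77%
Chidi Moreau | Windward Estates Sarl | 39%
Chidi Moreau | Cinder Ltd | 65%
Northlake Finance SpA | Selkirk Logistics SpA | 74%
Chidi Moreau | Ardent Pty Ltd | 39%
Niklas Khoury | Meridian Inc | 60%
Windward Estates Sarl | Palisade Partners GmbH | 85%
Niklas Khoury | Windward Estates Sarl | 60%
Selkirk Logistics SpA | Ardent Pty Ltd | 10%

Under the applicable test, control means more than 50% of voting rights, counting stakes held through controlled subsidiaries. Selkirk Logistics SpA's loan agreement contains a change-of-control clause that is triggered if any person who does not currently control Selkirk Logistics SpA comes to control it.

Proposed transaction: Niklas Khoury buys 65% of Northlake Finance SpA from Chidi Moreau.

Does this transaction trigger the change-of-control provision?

The purchase adds only to Niklas's holdings (Chidi's stake shrinks), so Niklas is the only person who could newly come to control Selkirk.
Niklas holds 60% of Windward, so Niklas controls Windward.
Niklas and Windward together hold 60% + 14% = 74% of Meridian, so Niklas controls Meridian.
Windward holds 85% of Palisade, so Niklas controls Palisade.
Neither Niklas nor any entity Niklas controls holds any voting interest in Selkirk.
So before the transaction, Niklas does not control Selkirk.
After the purchase, Niklas holds 65% of Northlake directly, and Chidi's stake falls to 35%.
Niklas holds 65% of Northlake, so Niklas controls Northlake.
Northlake holds 74% of Selkirk, so Niklas controls Selkirk.
Niklas did not control Selkirk before and does after, so the clause is triggered.

Yes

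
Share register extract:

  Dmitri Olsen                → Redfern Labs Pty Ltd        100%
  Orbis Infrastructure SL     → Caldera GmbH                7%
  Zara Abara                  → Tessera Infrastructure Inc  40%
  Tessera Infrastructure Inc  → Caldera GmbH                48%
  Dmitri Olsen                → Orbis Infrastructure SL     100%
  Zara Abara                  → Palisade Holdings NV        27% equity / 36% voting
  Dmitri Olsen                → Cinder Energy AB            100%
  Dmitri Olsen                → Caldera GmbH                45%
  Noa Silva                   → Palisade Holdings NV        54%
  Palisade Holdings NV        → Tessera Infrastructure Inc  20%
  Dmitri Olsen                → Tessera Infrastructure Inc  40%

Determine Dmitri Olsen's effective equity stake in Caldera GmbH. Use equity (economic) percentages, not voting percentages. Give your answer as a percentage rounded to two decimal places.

Dmitri reaches Caldera along 3 paths.
Via Orbis: 100% × 7% = 7%.
Direct stake: 45% = 45%.
Via Tessera: 40% × 48% = 19.2%.
Total: 7% + 45% + 19.2% = 71.2%.
Rounded: 71.20%.

71.20%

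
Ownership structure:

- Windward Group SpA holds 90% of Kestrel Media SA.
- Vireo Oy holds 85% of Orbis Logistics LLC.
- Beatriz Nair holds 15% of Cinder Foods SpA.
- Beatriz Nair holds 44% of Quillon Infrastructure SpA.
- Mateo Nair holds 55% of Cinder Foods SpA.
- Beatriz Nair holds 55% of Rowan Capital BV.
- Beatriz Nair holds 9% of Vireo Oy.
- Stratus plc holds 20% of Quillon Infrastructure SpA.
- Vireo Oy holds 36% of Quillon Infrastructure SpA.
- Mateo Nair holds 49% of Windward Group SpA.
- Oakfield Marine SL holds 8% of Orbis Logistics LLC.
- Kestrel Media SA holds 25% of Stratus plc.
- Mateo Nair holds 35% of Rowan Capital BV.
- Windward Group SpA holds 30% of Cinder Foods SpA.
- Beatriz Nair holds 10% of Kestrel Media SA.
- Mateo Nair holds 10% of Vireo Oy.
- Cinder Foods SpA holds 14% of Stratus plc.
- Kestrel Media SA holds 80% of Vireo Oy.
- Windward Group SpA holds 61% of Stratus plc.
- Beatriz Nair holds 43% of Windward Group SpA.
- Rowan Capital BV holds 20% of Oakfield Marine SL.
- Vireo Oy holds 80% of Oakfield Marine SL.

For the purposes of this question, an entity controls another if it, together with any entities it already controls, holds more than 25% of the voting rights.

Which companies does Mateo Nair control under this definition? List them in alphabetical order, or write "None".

Mateo holds 49% of Windward, so Mateo controls Windward.
Mateo holds 35% of Rowan, so Mateo controls Rowan.
Mateo and Windward together hold 55% + 30% = 85% of Cinder, so Mateo controls Cinder.
Windward holds 90% of Kestrel, so Mateo controls Kestrel.
Cinder and Kestrel and Windward together hold 14% + 25% + 61% = 100% of Stratus, so Mateo controls Stratus.
Mateo and Kestrel together hold 10% + 80% = 90% of Vireo, so Mateo controls Vireo.
Vireo and Rowan together hold 80% + 20% = 100% of Oakfield, so Mateo controls Oakfield.
Vireo and Oakfield together hold 85% + 8% = 93% of Orbis, so Mateo controls Orbis.
Vireo and Stratus together hold 36% + 20% = 56% of Quillon, so Mateo controls Quillon.

Cinder Foods SpA, Kestrel Media SA, Oakfield Marine SL, Orbis Logistics LLC, Quillon Infrastructure SpA, Rowan Capital BV, Stratus plc, Vireo Oy, Windward Group SpA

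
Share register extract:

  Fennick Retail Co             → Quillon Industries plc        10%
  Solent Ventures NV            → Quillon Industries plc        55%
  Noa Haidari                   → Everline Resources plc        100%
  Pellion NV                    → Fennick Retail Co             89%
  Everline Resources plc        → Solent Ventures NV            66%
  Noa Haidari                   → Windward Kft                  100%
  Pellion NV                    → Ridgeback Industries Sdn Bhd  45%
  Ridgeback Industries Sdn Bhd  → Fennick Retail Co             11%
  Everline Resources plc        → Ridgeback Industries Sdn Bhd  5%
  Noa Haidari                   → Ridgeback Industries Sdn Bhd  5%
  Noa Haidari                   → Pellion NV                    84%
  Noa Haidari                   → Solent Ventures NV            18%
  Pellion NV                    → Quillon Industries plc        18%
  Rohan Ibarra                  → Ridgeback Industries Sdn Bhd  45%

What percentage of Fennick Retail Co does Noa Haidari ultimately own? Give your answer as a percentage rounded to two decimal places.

80.02%

Noa reaches Fennick along 4 paths.
Via Everline → Ridgeback: 100% × 5% × 11% = 0.55%.
Via Pellion → Ridgeback: 84% × 45% × 11% = 4.158%.
Via Ridgeback: 5% × 11% = 0.55%.
Via Pellion: 84% × 89% = 74.76%.
Total: 0.55% + 4.158% + 0.55% + 74.76% = 80.018%.
Rounded: 80.02%.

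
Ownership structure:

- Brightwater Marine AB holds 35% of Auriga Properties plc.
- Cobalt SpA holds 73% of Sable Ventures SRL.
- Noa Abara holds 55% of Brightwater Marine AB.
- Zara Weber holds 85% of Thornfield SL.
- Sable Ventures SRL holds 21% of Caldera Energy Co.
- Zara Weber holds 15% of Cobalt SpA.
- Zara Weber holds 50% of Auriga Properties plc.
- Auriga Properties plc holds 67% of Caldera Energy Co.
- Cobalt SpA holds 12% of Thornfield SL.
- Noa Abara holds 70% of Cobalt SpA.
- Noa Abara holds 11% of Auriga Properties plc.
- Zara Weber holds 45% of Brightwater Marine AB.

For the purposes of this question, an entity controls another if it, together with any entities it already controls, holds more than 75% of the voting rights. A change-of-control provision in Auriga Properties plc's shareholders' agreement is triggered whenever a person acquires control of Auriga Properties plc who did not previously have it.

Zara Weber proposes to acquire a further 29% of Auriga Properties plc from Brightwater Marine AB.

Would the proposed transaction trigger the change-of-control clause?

Yes

The purchase adds only to Zara's holdings (Brightwater's stake shrinks), so Zara is the only person who could newly come to control Auriga.
Zara holds 85% of Thornfield, so Zara controls Thornfield.
In Auriga, Zara's side holds only 50%, not > 75%.
So before the transaction, Zara does not control Auriga.
After the purchase, Zara's direct stake in Auriga rises to 50% + 29% = 79%, and Brightwater's stake falls to 6%.
Zara holds 79% of Auriga, so Zara controls Auriga.
Zara did not control Auriga before and does after, so the clause is triggered.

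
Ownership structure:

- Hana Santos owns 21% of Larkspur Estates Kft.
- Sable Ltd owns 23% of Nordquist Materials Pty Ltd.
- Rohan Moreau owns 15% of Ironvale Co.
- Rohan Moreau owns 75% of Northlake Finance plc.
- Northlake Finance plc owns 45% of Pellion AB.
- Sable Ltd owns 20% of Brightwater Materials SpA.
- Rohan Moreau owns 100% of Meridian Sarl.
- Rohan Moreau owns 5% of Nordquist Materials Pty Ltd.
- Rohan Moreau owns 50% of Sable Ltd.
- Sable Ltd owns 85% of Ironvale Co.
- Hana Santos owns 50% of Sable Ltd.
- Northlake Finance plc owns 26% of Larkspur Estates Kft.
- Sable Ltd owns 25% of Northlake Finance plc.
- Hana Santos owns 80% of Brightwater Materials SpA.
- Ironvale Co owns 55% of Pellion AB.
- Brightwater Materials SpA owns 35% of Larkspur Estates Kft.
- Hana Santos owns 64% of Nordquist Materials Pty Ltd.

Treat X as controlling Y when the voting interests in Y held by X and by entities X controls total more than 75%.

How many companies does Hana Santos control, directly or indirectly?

1

Hana holds 80% of Brightwater, so Hana controls Brightwater.
No other company's threshold is met.
Hana controls 1 company.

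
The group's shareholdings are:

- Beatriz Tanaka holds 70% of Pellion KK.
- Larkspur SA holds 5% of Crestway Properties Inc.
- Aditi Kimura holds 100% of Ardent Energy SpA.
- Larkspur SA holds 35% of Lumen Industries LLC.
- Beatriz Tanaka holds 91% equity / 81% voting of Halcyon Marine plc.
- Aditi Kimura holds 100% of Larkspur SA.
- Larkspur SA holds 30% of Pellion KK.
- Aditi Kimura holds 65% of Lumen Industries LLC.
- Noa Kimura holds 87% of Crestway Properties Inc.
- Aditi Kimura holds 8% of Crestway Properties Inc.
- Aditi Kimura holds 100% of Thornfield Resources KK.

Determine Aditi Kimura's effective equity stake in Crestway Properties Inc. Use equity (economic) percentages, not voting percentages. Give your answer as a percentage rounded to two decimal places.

Aditi reaches Crestway along 2 paths.
Direct stake: 8% = 8%.
Via Larkspur: 100% × 5% = 5%.
Total: 8% + 5% = 13%.
Rounded: 13.00%.

13.00%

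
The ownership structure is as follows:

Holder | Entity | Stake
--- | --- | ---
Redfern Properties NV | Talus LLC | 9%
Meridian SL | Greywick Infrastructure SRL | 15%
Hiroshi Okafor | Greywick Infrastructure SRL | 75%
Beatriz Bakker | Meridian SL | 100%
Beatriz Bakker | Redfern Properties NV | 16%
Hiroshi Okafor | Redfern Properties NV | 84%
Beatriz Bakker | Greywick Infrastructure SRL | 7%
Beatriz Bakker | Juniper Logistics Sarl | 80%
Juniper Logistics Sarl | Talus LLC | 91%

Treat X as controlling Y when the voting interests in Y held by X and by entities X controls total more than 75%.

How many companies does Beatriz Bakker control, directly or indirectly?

Beatriz holds 100% of Meridian, so Beatriz controls Meridian.
Beatriz holds 80% of Juniper, so Beatriz controls Juniper.
Juniper holds 91% of Talus, so Beatriz controls Talus.
No other company's threshold is met.
Beatriz controls 3 companies.

3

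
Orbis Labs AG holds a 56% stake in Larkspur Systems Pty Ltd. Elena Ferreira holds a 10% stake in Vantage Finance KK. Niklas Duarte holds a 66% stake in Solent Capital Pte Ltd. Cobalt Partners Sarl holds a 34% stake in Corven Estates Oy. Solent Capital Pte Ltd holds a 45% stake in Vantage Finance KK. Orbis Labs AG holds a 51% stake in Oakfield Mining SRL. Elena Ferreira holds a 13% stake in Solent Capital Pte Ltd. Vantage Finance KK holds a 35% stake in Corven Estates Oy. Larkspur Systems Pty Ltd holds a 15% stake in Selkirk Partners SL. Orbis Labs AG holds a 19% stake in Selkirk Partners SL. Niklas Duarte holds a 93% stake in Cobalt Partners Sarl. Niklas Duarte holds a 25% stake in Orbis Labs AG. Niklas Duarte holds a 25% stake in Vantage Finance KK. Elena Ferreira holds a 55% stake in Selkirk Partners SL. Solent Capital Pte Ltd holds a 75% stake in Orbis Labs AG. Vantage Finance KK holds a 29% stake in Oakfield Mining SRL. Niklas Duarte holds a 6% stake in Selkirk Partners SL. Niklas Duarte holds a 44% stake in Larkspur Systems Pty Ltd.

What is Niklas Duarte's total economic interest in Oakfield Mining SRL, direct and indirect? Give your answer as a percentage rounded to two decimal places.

Niklas reaches Oakfield along 4 paths.
Via Vantage: 25% × 29% = 7.25%.
Via Solent → Vantage: 66% × 45% × 29% = 8.613%.
Via Orbis: 25% × 51% = 12.75%.
Via Solent → Orbis: 66% × 75% × 51% = 25.245%.
Total: 7.25% + 8.613% + 12.75% + 25.245% = 53.858%.
Rounded: 53.86%.

53.86%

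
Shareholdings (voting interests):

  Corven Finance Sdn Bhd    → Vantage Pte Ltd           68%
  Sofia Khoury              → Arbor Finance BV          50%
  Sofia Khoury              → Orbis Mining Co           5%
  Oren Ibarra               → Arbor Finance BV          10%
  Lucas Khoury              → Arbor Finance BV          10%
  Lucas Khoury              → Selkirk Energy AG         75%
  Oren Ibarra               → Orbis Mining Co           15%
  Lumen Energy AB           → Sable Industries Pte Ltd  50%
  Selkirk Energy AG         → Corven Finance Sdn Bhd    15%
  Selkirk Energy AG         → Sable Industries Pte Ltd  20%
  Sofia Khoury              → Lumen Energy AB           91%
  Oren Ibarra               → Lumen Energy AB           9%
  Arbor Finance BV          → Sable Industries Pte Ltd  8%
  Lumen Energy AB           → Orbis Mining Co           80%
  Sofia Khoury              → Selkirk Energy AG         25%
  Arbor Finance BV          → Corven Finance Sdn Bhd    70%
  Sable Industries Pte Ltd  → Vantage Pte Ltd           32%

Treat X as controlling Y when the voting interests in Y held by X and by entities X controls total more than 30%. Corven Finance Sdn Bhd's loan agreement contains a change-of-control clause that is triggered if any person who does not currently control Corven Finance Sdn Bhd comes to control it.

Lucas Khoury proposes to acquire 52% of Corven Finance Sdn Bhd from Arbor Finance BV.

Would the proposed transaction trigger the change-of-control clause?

The purchase adds only to Lucas's holdings (Arbor's stake shrinks), so Lucas is the only person who could newly come to control Corven.
Lucas holds 75% of Selkirk, so Lucas controls Selkirk.
In Corven, Lucas's side holds only 15%, not > 30%.
So before the transaction, Lucas does not control Corven.
After the purchase, Lucas holds 52% of Corven directly, and Arbor's stake falls to 18%.
Selkirk and Lucas together hold 15% + 52% = 67% of Corven, so Lucas controls Corven.
Lucas did not control Corven before and does after, so the clause is triggered.

Yes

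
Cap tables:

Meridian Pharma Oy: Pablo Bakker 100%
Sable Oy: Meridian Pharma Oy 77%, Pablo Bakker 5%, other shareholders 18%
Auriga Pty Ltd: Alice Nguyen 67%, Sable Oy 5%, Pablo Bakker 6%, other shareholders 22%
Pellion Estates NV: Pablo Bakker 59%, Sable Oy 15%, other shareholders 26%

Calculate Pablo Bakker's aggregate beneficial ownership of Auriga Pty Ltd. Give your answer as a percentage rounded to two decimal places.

10.10%

Pablo reaches Auriga along 3 paths.
Via Meridian → Sable: 100% × 77% × 5% = 3.85%.
Via Sable: 5% × 5% = 0.25%.
Direct stake: 6% = 6%.
Total: 3.85% + 0.25% + 6% = 10.1%.
Rounded: 10.10%.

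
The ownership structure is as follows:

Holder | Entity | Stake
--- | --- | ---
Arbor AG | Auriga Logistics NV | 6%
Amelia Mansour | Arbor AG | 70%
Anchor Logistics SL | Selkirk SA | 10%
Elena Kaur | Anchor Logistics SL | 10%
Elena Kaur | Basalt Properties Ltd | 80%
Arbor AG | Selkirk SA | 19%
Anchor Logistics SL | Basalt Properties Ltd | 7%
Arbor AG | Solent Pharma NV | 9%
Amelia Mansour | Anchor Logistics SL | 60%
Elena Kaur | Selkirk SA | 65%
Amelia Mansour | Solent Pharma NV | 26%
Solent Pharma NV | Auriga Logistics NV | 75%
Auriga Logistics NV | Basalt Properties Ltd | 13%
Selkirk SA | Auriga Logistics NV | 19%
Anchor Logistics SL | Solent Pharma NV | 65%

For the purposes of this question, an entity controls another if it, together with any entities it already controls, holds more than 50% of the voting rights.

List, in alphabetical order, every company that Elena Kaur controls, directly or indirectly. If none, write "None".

Elena holds 65% of Selkirk, so Elena controls Selkirk.
Elena holds 80% of Basalt, so Elena controls Basalt.
No other company's threshold is met.

Basalt Properties Ltd, Selkirk SA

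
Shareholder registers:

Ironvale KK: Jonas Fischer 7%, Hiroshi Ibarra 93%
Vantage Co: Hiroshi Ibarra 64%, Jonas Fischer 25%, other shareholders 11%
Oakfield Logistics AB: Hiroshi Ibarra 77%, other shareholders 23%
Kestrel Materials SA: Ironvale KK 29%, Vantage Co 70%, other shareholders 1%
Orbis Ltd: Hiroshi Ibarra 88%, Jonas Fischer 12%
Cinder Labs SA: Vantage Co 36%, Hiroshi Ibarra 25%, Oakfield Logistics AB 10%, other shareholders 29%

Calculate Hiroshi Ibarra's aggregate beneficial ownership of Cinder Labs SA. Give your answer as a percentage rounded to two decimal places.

Hiroshi reaches Cinder along 3 paths.
Via Vantage: 64% × 36% = 23.04%.
Direct stake: 25% = 25%.
Via Oakfield: 77% × 10% = 7.7%.
Total: 23.04% + 25% + 7.7% = 55.74%.

55.74%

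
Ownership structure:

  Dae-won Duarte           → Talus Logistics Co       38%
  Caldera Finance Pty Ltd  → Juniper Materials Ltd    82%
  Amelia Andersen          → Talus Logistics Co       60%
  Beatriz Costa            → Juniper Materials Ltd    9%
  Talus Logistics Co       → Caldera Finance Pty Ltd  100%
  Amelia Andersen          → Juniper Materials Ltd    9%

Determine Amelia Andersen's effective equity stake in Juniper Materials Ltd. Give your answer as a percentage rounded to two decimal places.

58.20%

Amelia reaches Juniper along 2 paths.
Direct stake: 9% = 9%.
Via Talus → Caldera: 60% × 100% × 82% = 49.2%.
Total: 9% + 49.2% = 58.2%.
Rounded: 58.20%.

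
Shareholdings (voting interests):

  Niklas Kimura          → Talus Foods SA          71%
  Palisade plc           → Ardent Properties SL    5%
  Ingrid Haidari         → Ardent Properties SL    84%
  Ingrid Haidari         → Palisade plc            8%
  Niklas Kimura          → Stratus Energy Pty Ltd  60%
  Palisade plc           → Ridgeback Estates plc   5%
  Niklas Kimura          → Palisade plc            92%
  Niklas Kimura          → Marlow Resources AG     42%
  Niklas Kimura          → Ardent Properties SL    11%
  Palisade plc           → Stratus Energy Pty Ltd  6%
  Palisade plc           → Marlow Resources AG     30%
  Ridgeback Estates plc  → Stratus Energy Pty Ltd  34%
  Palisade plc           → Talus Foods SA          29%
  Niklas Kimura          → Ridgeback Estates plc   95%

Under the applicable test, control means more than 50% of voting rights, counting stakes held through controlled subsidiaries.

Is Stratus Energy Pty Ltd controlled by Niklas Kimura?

Niklas holds 92% of Palisade, so Niklas controls Palisade.
Palisade and Niklas together hold 5% + 95% = 100% of Ridgeback, so Niklas controls Ridgeback.
Niklas and Palisade and Ridgeback together hold 60% + 6% + 34% = 100% of Stratus, so Niklas controls Stratus.

Yes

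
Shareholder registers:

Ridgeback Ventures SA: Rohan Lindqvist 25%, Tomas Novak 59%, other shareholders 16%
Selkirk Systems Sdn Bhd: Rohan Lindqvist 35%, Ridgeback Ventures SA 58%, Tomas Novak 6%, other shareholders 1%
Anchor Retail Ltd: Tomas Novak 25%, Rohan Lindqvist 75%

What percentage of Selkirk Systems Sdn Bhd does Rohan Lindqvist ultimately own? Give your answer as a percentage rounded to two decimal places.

Rohan reaches Selkirk along 2 paths.
Direct stake: 35% = 35%.
Via Ridgeback: 25% × 58% = 14.5%.
Total: 35% + 14.5% = 49.5%.
Rounded: 49.50%.

49.50%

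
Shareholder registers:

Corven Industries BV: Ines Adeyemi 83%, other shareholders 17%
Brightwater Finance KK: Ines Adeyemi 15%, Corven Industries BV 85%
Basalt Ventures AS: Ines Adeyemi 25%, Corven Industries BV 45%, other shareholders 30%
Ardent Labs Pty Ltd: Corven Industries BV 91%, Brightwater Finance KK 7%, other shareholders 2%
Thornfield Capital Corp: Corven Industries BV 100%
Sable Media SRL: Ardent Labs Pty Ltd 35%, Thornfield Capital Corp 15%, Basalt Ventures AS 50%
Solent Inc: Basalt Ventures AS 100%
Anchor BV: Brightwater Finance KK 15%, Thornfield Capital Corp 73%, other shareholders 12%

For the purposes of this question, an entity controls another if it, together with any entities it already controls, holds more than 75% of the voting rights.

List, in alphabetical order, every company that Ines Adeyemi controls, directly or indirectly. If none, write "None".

Ines holds 83% of Corven, so Ines controls Corven.
Ines and Corven together hold 15% + 85% = 100% of Brightwater, so Ines controls Brightwater.
Corven and Brightwater together hold 91% + 7% = 98% of Ardent, so Ines controls Ardent.
Corven holds 100% of Thornfield, so Ines controls Thornfield.
Brightwater and Thornfield together hold 15% + 73% = 88% of Anchor, so Ines controls Anchor.
No other company's threshold is met.

Anchor BV, Ardent Labs Pty Ltd, Brightwater Finance KK, Corven Industries BV, Thornfield Capital Corp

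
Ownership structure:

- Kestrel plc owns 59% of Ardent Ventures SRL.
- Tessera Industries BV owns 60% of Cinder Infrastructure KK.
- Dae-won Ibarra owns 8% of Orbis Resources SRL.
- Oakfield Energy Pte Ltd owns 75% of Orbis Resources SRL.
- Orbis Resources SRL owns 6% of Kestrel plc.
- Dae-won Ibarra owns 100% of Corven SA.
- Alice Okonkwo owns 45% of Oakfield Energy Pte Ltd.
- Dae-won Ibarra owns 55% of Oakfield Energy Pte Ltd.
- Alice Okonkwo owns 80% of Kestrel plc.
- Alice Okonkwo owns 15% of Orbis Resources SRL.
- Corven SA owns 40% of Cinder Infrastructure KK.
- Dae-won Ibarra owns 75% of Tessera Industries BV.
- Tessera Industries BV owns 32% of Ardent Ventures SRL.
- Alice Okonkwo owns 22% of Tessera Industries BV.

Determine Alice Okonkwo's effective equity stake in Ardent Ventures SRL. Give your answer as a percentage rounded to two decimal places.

55.97%

Alice reaches Ardent along 4 paths.
Via Tessera: 22% × 32% = 7.04%.
Via Kestrel: 80% × 59% = 47.2%.
Via Orbis → Kestrel: 15% × 6% × 59% = 0.531%.
Via Oakfield → Orbis → Kestrel: 45% × 75% × 6% × 59% = 1.19475%.
Total: 7.04% + 47.2% + 0.531% + 1.19475% = 55.96575%.
Rounded: 55.97%.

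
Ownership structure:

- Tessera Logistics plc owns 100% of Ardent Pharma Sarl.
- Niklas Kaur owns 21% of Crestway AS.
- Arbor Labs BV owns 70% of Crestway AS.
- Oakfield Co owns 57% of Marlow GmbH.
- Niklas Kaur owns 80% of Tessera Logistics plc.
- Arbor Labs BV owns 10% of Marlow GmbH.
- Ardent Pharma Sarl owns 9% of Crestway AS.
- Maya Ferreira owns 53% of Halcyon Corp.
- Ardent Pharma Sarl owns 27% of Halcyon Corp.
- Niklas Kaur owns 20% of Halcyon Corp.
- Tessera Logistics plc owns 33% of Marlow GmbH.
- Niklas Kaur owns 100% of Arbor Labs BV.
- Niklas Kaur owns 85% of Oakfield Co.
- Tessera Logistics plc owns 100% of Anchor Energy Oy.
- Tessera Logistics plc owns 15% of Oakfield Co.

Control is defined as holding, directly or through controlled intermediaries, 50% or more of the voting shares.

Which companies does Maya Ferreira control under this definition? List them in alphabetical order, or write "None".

Halcyon Corp

Maya holds 53% of Halcyon, so Maya controls Halcyon.
No other company's threshold is met.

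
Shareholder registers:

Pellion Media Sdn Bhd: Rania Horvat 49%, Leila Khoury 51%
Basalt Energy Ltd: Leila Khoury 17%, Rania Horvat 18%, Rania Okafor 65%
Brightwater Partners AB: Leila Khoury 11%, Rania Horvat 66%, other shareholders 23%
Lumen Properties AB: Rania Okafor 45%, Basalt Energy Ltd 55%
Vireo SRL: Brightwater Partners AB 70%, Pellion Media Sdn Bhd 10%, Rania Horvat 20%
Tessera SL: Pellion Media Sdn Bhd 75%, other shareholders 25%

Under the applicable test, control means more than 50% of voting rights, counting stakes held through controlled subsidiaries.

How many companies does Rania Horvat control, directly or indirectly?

2

Rania Horvat holds 66% of Brightwater, so Rania Horvat controls Brightwater.
Brightwater and Rania Horvat together hold 70% + 20% = 90% of Vireo, so Rania Horvat controls Vireo.
No other company's threshold is met.
Rania Horvat controls 2 companies.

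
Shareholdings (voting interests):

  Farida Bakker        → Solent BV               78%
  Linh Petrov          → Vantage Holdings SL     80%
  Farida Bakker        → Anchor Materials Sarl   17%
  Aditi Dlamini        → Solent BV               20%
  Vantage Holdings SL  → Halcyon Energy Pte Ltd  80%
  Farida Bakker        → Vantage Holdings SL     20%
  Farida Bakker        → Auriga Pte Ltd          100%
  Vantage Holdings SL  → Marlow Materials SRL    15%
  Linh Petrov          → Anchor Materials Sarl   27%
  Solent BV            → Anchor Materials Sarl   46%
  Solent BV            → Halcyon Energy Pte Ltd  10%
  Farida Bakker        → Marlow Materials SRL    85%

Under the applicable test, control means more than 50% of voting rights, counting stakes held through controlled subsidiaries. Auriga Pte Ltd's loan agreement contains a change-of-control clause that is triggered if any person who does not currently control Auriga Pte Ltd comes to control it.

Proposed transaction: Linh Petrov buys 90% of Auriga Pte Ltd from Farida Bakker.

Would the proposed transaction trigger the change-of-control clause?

Yes

The purchase adds only to Linh's holdings (Farida's stake shrinks), so Linh is the only person who could newly come to control Auriga.
Linh holds 80% of Vantage, so Linh controls Vantage.
Vantage holds 80% of Halcyon, so Linh controls Halcyon.
Neither Linh nor any entity Linh controls holds any voting interest in Auriga.
So before the transaction, Linh does not control Auriga.
After the purchase, Linh holds 90% of Auriga directly, and Farida's stake falls to 10%.
Linh holds 90% of Auriga, so Linh controls Auriga.
Linh did not control Auriga before and does after, so the clause is triggered.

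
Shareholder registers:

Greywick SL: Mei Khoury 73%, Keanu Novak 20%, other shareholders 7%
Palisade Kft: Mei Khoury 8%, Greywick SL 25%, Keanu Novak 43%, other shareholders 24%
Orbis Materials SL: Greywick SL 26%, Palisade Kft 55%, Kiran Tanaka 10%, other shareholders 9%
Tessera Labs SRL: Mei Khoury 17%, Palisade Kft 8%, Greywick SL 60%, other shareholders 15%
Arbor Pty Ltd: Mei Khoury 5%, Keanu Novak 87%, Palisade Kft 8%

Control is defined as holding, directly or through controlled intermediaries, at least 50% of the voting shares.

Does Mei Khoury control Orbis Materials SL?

No

Mei holds 73% of Greywick, so Mei controls Greywick.
Mei and Greywick together hold 17% + 60% = 77% of Tessera, so Mei controls Tessera.
In Orbis, Mei's side holds only 26%, not ≥ 50%.
So Mei does not control Orbis.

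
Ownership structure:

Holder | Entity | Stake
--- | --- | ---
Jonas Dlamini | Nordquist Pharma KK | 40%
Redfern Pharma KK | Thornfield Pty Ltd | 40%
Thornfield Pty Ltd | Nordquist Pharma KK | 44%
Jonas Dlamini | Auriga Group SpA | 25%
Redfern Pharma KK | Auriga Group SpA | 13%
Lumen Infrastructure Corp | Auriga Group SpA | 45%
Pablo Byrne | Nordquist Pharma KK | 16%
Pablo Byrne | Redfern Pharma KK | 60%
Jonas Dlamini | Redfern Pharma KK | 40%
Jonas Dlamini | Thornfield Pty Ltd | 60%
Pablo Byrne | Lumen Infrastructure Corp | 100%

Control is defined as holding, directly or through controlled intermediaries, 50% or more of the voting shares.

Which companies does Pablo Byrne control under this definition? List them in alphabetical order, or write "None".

Auriga Group SpA, Lumen Infrastructure Corp, Redfern Pharma KK

Pablo holds 100% of Lumen, so Pablo controls Lumen.
Pablo holds 60% of Redfern, so Pablo controls Redfern.
Lumen and Redfern together hold 45% + 13% = 58% of Auriga, so Pablo controls Auriga.
No other company's threshold is met.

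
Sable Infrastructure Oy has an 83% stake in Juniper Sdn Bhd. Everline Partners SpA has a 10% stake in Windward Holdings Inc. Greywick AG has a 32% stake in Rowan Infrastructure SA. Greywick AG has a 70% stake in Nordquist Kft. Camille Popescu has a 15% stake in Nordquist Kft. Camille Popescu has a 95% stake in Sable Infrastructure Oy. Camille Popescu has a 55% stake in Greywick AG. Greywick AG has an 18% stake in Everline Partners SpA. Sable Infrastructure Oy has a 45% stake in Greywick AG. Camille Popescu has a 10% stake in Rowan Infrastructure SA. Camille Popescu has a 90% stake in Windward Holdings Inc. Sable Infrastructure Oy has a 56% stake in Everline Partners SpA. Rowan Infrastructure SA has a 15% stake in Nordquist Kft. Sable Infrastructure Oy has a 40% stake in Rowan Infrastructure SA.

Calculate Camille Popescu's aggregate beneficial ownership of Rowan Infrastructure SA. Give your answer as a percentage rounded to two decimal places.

Camille reaches Rowan along 4 paths.
Via Sable: 95% × 40% = 38%.
Via Greywick: 55% × 32% = 17.6%.
Via Sable → Greywick: 95% × 45% × 32% = 13.68%.
Direct stake: 10% = 10%.
Total: 38% + 17.6% + 13.68% + 10% = 79.28%.

79.28%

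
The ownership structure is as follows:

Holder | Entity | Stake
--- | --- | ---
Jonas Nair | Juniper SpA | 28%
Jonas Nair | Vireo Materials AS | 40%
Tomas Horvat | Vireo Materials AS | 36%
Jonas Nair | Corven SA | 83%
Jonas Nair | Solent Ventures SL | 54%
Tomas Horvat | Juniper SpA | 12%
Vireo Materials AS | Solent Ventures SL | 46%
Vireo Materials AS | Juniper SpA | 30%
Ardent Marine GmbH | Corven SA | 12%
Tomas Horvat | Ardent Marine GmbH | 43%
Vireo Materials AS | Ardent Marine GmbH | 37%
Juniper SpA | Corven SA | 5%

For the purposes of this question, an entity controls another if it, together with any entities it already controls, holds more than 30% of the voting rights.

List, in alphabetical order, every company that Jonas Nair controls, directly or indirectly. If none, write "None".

Jonas holds 40% of Vireo, so Jonas controls Vireo.
Vireo holds 37% of Ardent, so Jonas controls Ardent.
Jonas and Vireo together hold 28% + 30% = 58% of Juniper, so Jonas controls Juniper.
Jonas and Vireo together hold 54% + 46% = 100% of Solent, so Jonas controls Solent.
Jonas and Ardent and Juniper together hold 83% + 12% + 5% = 100% of Corven, so Jonas controls Corven.

Ardent Marine GmbH, Corven SA, Juniper SpA, Solent Ventures SL, Vireo Materials AS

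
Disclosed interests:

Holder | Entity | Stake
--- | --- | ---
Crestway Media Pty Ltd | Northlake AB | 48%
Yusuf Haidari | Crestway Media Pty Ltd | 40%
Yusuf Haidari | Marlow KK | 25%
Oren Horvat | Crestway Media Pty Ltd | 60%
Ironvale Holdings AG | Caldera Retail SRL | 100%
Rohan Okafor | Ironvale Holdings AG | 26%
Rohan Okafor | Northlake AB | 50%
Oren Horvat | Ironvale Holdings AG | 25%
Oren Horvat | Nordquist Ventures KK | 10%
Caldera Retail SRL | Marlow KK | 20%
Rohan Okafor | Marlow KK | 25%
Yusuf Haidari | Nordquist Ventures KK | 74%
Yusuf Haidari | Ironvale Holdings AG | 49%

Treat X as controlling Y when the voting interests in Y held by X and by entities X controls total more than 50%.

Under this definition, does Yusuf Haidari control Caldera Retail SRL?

No

Yusuf holds 74% of Nordquist, so Yusuf controls Nordquist.
Neither Yusuf nor any entity Yusuf controls holds any voting interest in Caldera.
So Yusuf does not control Caldera.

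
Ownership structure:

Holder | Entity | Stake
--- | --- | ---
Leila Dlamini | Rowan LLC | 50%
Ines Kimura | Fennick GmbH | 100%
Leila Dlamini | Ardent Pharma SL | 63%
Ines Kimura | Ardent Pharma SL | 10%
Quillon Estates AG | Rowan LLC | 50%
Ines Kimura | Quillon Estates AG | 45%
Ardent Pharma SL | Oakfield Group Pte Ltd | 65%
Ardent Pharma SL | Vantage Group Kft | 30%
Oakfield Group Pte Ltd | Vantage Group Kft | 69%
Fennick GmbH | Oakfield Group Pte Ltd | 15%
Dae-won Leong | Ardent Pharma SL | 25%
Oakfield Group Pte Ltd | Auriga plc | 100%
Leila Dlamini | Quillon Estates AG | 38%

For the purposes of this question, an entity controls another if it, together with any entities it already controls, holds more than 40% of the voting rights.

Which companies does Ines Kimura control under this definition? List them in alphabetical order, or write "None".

Fennick GmbH, Quillon Estates AG, Rowan LLC

Ines holds 45% of Quillon, so Ines controls Quillon.
Ines holds 100% of Fennick, so Ines controls Fennick.
Quillon holds 50% of Rowan, so Ines controls Rowan.
No other company's threshold is met.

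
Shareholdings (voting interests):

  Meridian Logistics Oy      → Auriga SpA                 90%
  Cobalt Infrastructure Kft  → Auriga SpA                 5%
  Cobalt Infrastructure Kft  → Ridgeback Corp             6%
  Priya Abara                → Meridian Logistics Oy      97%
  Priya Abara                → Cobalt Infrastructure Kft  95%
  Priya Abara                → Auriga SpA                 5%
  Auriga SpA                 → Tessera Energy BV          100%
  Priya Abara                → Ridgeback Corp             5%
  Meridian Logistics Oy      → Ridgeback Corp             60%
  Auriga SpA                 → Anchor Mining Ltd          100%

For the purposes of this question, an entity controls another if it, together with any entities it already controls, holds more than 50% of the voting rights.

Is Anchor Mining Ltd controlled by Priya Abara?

Yes

Priya holds 95% of Cobalt, so Priya controls Cobalt.
Priya holds 97% of Meridian, so Priya controls Meridian.
Cobalt and Meridian and Priya together hold 5% + 90% + 5% = 100% of Auriga, so Priya controls Auriga.
Auriga holds 100% of Anchor, so Priya controls Anchor.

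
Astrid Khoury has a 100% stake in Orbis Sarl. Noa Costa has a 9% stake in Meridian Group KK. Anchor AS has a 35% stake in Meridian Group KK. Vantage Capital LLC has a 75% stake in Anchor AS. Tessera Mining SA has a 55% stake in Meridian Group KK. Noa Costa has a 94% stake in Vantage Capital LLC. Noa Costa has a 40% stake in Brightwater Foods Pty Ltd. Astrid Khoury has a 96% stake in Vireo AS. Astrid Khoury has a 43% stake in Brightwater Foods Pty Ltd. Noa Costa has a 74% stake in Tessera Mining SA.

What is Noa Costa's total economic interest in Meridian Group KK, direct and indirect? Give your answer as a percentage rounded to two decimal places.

Noa reaches Meridian along 3 paths.
Via Vantage → Anchor: 94% × 75% × 35% = 24.675%.
Direct stake: 9% = 9%.
Via Tessera: 74% × 55% = 40.7%.
Total: 24.675% + 9% + 40.7% = 74.375%.
Rounded: 74.38%.

74.38%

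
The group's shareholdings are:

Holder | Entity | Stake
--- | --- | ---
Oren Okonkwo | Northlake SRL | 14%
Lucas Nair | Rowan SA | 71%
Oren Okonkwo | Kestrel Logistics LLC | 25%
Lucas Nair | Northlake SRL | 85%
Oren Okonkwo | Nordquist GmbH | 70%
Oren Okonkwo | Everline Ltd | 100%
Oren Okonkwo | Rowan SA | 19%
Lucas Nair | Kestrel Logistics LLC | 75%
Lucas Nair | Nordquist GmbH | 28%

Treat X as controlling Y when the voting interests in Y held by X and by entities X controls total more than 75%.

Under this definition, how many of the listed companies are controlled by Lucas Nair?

Lucas holds 85% of Northlake, so Lucas controls Northlake.
No other company's threshold is met.
Lucas controls 1 company.

1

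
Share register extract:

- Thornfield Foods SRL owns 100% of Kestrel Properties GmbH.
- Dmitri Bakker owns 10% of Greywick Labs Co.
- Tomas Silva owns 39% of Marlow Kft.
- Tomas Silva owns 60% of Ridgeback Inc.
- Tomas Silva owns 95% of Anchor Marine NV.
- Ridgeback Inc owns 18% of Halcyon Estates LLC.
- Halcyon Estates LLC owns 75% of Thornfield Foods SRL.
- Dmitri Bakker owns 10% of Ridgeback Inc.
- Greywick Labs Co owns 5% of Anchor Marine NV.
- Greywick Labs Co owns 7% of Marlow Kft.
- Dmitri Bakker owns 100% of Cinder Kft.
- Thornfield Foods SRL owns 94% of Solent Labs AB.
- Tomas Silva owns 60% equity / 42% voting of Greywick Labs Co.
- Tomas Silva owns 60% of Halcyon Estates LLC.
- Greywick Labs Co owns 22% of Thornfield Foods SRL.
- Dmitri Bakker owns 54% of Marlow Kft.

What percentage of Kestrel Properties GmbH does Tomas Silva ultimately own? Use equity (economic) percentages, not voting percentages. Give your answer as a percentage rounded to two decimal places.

66.30%

Tomas reaches Kestrel along 3 paths.
Via Greywick → Thornfield: 60% × 22% × 100% = 13.2%.
Via Ridgeback → Halcyon → Thornfield: 60% × 18% × 75% × 100% = 8.1%.
Via Halcyon → Thornfield: 60% × 75% × 100% = 45%.
Total: 13.2% + 8.1% + 45% = 66.3%.
Rounded: 66.30%.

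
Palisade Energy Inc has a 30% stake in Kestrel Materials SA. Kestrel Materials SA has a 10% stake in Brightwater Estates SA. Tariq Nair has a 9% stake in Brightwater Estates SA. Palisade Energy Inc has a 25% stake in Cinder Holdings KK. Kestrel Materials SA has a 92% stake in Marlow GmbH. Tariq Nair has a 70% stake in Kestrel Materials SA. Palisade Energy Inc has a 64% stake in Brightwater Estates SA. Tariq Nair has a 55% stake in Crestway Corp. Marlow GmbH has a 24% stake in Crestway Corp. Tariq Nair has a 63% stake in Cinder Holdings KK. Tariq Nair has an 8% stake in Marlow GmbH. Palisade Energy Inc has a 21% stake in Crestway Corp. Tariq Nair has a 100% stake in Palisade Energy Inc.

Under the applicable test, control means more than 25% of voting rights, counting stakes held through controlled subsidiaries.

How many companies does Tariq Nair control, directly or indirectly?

6

Tariq holds 100% of Palisade, so Tariq controls Palisade.
Tariq and Palisade together hold 70% + 30% = 100% of Kestrel, so Tariq controls Kestrel.
Palisade and Tariq together hold 25% + 63% = 88% of Cinder, so Tariq controls Cinder.
Kestrel and Tariq together hold 92% + 8% = 100% of Marlow, so Tariq controls Marlow.
Tariq and Marlow and Palisade together hold 55% + 24% + 21% = 100% of Crestway, so Tariq controls Crestway.
Tariq and Kestrel and Palisade together hold 9% + 10% + 64% = 83% of Brightwater, so Tariq controls Brightwater.
Tariq controls 6 companies.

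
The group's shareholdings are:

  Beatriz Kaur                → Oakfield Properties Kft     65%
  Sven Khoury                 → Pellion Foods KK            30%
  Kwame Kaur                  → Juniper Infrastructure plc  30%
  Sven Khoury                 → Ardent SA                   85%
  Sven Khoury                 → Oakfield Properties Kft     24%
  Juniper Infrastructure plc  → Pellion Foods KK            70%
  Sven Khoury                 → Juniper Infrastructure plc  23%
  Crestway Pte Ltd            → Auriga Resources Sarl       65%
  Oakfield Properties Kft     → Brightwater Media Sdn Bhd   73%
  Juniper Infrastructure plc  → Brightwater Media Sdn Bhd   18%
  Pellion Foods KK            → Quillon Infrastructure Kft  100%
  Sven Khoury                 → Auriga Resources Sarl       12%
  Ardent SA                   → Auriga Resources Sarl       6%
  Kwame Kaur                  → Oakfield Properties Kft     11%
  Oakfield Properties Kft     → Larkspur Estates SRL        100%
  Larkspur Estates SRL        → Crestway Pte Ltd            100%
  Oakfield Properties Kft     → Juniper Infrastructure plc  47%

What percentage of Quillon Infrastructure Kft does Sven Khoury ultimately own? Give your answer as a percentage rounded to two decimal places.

54.00%

Sven reaches Quillon along 3 paths.
Via Oakfield → Juniper → Pellion: 24% × 47% × 70% × 100% = 7.896%.
Via Juniper → Pellion: 23% × 70% × 100% = 16.1%.
Via Pellion: 30% × 100% = 30%.
Total: 7.896% + 16.1% + 30% = 53.996%.
Rounded: 54.00%.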